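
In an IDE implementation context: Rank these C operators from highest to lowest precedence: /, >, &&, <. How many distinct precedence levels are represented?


Looking up precedence for each operator:
  / -> precedence 6
  > -> precedence 4
  && -> precedence 2
  < -> precedence 4
Sorted highest to lowest: /, >, <, &&
Distinct precedence values: [6, 4, 2]
Number of distinct levels: 3

3


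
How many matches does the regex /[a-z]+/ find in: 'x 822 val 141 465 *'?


Pattern: /[a-z]+/ (identifiers)
Input: 'x 822 val 141 465 *'
Scanning for matches:
  Match 1: 'x'
  Match 2: 'val'
Total matches: 2

2


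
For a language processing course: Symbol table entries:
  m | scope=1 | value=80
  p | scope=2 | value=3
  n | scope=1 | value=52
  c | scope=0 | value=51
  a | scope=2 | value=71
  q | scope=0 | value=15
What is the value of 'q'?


Searching symbol table for 'q':
  m | scope=1 | value=80
  p | scope=2 | value=3
  n | scope=1 | value=52
  c | scope=0 | value=51
  a | scope=2 | value=71
  q | scope=0 | value=15 <- MATCH
Found 'q' at scope 0 with value 15

15


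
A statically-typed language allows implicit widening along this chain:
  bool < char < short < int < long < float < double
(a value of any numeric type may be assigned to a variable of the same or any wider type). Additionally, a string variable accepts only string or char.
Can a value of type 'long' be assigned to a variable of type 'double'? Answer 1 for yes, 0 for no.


Target variable type: double
Source value type: long
Numeric ranks: long=4, double=6
Widening allowed iff rank(source) <= rank(target): 4 <= 6? Yes
Result: 1

1


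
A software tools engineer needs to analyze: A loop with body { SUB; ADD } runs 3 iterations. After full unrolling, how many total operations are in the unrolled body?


Loop body operations: SUB, ADD (2 ops per iteration)
Unrolling 3 iterations:
  Iteration 1: SUB, ADD (2 ops)
  Iteration 2: SUB, ADD (2 ops)
  Iteration 3: SUB, ADD (2 ops)
Total: 3 iterations * 2 ops/iter = 6 operations

6


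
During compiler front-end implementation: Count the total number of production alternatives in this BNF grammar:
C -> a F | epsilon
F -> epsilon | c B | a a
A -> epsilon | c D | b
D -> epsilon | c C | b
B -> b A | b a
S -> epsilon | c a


Counting alternatives per rule:
  C: 2 alternative(s)
  F: 3 alternative(s)
  A: 3 alternative(s)
  D: 3 alternative(s)
  B: 2 alternative(s)
  S: 2 alternative(s)
Sum: 2 + 3 + 3 + 3 + 2 + 2 = 15

15


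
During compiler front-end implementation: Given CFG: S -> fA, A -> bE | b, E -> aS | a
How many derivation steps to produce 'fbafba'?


Grammar: S -> fA, A -> bE | b, E -> aS | a
Deriving 'fbafba':
Step 1: S -> fA => fA
Step 2: A -> bE => fbE
Step 3: E -> aS => fbaS
Step 4: S -> fA => fbafA
Step 5: A -> bE => fbafbE
Step 6: E -> a => fbafba
Total derivation steps: 6

6


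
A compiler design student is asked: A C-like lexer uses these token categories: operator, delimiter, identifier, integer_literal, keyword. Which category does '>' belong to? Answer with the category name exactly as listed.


Token: '>'
Checking categories:
  identifier: no
  integer_literal: no
  operator: YES
  keyword: no
  delimiter: no
Category: operator

operator


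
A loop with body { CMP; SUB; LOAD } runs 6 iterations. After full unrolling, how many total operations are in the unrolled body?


Loop body operations: CMP, SUB, LOAD (3 ops per iteration)
Unrolling 6 iterations:
  Iteration 1: CMP, SUB, LOAD (3 ops)
  Iteration 2: CMP, SUB, LOAD (3 ops)
  Iteration 3: CMP, SUB, LOAD (3 ops)
  Iteration 4: CMP, SUB, LOAD (3 ops)
  Iteration 5: CMP, SUB, LOAD (3 ops)
  Iteration 6: CMP, SUB, LOAD (3 ops)
Total: 6 iterations * 3 ops/iter = 18 operations

18


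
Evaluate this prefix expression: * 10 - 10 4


Parsing prefix expression: * 10 - 10 4
Step 1: Innermost operation '- 10 4'
  10 - 4 = 6
Step 2: Outer operation '* 10 [6]'
  10 * 6 = 60

60


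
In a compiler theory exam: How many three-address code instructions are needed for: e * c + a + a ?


Expression: e * c + a + a
Generating three-address code (respecting * over +/- precedence):
  Instruction 1: t1 = e * c
  Instruction 2: t2 = t1 + a
  Instruction 3: t3 = t2 + a
Total instructions: 3

3


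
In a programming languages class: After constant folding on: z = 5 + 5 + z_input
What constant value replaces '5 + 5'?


Identifying constant sub-expression:
  Original: z = 5 + 5 + z_input
  5 and 5 are both compile-time constants
  Evaluating: 5 + 5 = 10
  After folding: z = 10 + z_input

10


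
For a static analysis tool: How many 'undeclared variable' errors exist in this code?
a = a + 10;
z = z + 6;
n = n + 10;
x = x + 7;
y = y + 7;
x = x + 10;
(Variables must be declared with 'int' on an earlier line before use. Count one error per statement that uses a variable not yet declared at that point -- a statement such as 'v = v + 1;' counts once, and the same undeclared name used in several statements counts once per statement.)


Scanning code line by line:
  Line 1: use 'a' -> ERROR (undeclared)
  Line 2: use 'z' -> ERROR (undeclared)
  Line 3: use 'n' -> ERROR (undeclared)
  Line 4: use 'x' -> ERROR (undeclared)
  Line 5: use 'y' -> ERROR (undeclared)
  Line 6: use 'x' -> ERROR (undeclared)
Total undeclared variable errors: 6

6


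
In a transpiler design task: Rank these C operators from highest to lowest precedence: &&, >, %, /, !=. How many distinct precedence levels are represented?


Looking up precedence for each operator:
  && -> precedence 2
  > -> precedence 4
  % -> precedence 6
  / -> precedence 6
  != -> precedence 3
Sorted highest to lowest: %, /, >, !=, &&
Distinct precedence values: [6, 4, 3, 2]
Number of distinct levels: 4

4


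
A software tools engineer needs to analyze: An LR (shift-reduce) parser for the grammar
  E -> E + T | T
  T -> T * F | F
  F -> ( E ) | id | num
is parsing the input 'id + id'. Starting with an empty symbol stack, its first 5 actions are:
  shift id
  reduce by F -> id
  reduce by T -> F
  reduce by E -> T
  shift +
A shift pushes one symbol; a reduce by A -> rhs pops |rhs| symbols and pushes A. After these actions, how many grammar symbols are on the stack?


Tracking the symbol stack through each action:
  Action 1: shift 'id' : push -> stack = [id] (size 1)
  Action 2: reduce by F -> id : pop 1, push F -> stack = [F] (size 1)
  Action 3: reduce by T -> F : pop 1, push T -> stack = [T] (size 1)
  Action 4: reduce by E -> T : pop 1, push E -> stack = [E] (size 1)
  Action 5: shift '+' : push -> stack = [E, +] (size 2)
Final stack size: 2

2


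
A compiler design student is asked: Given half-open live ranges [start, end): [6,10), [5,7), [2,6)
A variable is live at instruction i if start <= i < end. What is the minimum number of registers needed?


Live ranges:
  Var0: [6, 10)
  Var1: [5, 7)
  Var2: [2, 6)
Sweep-line events (position, delta, active):
  pos=2 start -> active=1
  pos=5 start -> active=2
  pos=6 end -> active=1
  pos=6 start -> active=2
  pos=7 end -> active=1
  pos=10 end -> active=0
Maximum simultaneous active: 2
Minimum registers needed: 2

2


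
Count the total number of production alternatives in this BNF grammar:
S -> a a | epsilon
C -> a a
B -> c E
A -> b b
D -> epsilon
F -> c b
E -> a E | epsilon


Counting alternatives per rule:
  S: 2 alternative(s)
  C: 1 alternative(s)
  B: 1 alternative(s)
  A: 1 alternative(s)
  D: 1 alternative(s)
  F: 1 alternative(s)
  E: 2 alternative(s)
Sum: 2 + 1 + 1 + 1 + 1 + 1 + 2 = 9

9


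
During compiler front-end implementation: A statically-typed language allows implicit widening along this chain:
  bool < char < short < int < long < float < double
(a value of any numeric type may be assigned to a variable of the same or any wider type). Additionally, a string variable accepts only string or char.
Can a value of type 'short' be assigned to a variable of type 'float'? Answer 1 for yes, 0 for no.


Target variable type: float
Source value type: short
Numeric ranks: short=2, float=5
Widening allowed iff rank(source) <= rank(target): 2 <= 5? Yes
Result: 1

1


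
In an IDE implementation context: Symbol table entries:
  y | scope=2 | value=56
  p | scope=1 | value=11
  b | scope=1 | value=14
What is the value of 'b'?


Searching symbol table for 'b':
  y | scope=2 | value=56
  p | scope=1 | value=11
  b | scope=1 | value=14 <- MATCH
Found 'b' at scope 1 with value 14

14


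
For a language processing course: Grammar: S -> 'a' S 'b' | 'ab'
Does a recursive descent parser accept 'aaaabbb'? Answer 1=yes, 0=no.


Grammar accepts strings of the form a^n b^n (n >= 1)
Word: 'aaaabbb'
Counting: 4 a's and 3 b's
Check: 4 == 3? No
Mismatch: a-count != b-count
Rejected

0


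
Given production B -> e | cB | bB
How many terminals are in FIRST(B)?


Production: B -> e | cB | bB
Examining each alternative for leading terminals:
  B -> e : first terminal = 'e'
  B -> cB : first terminal = 'c'
  B -> bB : first terminal = 'b'
FIRST(B) = {b, c, e}
Count: 3

3


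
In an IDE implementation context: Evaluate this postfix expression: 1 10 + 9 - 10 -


Processing tokens left to right:
Push 1, Push 10
Pop 1 and 10, compute 1 + 10 = 11, push 11
Push 9
Pop 11 and 9, compute 11 - 9 = 2, push 2
Push 10
Pop 2 and 10, compute 2 - 10 = -8, push -8
Stack result: -8

-8


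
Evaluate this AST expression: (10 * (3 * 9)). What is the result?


Expression: (10 * (3 * 9))
Evaluating step by step:
  3 * 9 = 27
  10 * 27 = 270
Result: 270

270


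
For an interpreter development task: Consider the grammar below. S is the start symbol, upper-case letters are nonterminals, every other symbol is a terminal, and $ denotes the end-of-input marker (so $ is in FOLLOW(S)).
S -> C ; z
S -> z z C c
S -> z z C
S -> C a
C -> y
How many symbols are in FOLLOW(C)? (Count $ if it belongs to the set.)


S is the start symbol and does not occur in any rule body, so FOLLOW(S) = {$}.
Examining every occurrence of C in a rule body:
  S -> C ; z : C is followed by terminal ';' -> add ';'
  S -> z z C c : C is followed by terminal 'c' -> add 'c'
  S -> z z C : C is at the right end -> add FOLLOW(S) = {$}
  S -> C a : C is followed by terminal 'a' -> add 'a'
  C -> y : C does not occur in the body -> contributes nothing
FOLLOW(C) = {;, a, c, $}
Count: 4

4


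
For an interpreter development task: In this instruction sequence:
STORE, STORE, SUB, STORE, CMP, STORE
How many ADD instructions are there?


Scanning instruction sequence for ADD:
  Position 1: STORE
  Position 2: STORE
  Position 3: SUB
  Position 4: STORE
  Position 5: CMP
  Position 6: STORE
Matches at positions: []
Total ADD count: 0

0


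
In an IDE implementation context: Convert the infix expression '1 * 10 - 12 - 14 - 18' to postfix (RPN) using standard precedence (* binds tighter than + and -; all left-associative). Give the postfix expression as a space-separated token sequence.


Applying the shunting-yard algorithm:
  Operand 1 -> output
  Push '*' onto operator stack -> op-stack: [*]
  Operand 10 -> output
  See '-' (prec 1); top '*' (prec 2) >= it -> pop '*' to output
  Push '-' onto operator stack -> op-stack: [-]
  Operand 12 -> output
  See '-' (prec 1); top '-' (prec 1) >= it -> pop '-' to output
  Push '-' onto operator stack -> op-stack: [-]
  Operand 14 -> output
  See '-' (prec 1); top '-' (prec 1) >= it -> pop '-' to output
  Push '-' onto operator stack -> op-stack: [-]
  Operand 18 -> output
  End of input: pop '-' to output
Postfix result: 1 10 * 12 - 14 - 18 -

1 10 * 12 - 14 - 18 -


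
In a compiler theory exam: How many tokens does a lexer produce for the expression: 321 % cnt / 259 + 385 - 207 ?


Scanning '321 % cnt / 259 + 385 - 207'
Token 1: '321' -> integer_literal
Token 2: '%' -> operator
Token 3: 'cnt' -> identifier
Token 4: '/' -> operator
Token 5: '259' -> integer_literal
Token 6: '+' -> operator
Token 7: '385' -> integer_literal
Token 8: '-' -> operator
Token 9: '207' -> integer_literal
Total tokens: 9

9


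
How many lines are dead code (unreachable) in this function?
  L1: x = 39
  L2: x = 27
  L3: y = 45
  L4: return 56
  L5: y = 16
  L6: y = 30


Analyzing control flow:
  L1: reachable (before return)
  L2: reachable (before return)
  L3: reachable (before return)
  L4: reachable (return statement)
  L5: DEAD (after return at L4)
  L6: DEAD (after return at L4)
Return at L4, total lines = 6
Dead lines: L5 through L6
Count: 2

2


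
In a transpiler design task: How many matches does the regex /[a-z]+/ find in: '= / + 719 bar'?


Pattern: /[a-z]+/ (identifiers)
Input: '= / + 719 bar'
Scanning for matches:
  Match 1: 'bar'
Total matches: 1

1


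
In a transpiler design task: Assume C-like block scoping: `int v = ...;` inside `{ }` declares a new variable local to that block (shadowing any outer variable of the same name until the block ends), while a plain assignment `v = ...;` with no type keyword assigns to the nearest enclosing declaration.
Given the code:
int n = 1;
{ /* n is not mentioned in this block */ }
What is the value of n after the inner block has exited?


Analyzing scoping rules:
Outer scope: declares n = 1
Inner block: n is neither redeclared nor assigned -> unchanged
After the block -> 1
Result: 1

1


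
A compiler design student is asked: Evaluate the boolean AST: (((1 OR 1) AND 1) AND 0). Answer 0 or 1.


Step 1: Evaluate inner node
  1 OR 1 = 1
Step 2: Evaluate next node
  1 AND 1 = 1
Step 3: Evaluate root node
  1 AND 0 = 0

0


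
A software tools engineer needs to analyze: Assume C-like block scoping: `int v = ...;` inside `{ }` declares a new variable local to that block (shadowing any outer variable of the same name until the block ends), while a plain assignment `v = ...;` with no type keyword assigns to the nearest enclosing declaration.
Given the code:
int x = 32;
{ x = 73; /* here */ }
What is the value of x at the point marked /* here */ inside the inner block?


Analyzing scoping rules:
Outer scope: declares x = 32
Inner block: 'x = 73;' has no type keyword, so it is an assignment to the outer x (no shadowing)
Inside the block, after the assignment -> 73
Result: 73

73


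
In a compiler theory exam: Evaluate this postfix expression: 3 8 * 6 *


Processing tokens left to right:
Push 3, Push 8
Pop 3 and 8, compute 3 * 8 = 24, push 24
Push 6
Pop 24 and 6, compute 24 * 6 = 144, push 144
Stack result: 144

144


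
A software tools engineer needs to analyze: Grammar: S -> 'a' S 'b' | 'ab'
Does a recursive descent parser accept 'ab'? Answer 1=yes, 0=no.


Grammar accepts strings of the form a^n b^n (n >= 1)
Word: 'ab'
Counting: 1 a's and 1 b's
Check: 1 == 1? Yes
Derivation (S -> aSb applied 0 time(s), then S -> ab): S => ab
Accepted

1


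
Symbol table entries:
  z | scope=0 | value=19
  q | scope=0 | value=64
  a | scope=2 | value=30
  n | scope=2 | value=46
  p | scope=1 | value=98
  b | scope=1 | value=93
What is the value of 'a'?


Searching symbol table for 'a':
  z | scope=0 | value=19
  q | scope=0 | value=64
  a | scope=2 | value=30 <- MATCH
  n | scope=2 | value=46
  p | scope=1 | value=98
  b | scope=1 | value=93
Found 'a' at scope 2 with value 30

30


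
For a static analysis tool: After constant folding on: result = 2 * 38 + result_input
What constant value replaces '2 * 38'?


Identifying constant sub-expression:
  Original: result = 2 * 38 + result_input
  2 and 38 are both compile-time constants
  Evaluating: 2 * 38 = 76
  After folding: result = 76 + result_input

76


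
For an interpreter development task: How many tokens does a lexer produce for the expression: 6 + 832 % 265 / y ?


Scanning '6 + 832 % 265 / y'
Token 1: '6' -> integer_literal
Token 2: '+' -> operator
Token 3: '832' -> integer_literal
Token 4: '%' -> operator
Token 5: '265' -> integer_literal
Token 6: '/' -> operator
Token 7: 'y' -> identifier
Total tokens: 7

7


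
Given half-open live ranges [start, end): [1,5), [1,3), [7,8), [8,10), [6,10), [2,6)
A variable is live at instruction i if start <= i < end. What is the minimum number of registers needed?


Live ranges:
  Var0: [1, 5)
  Var1: [1, 3)
  Var2: [7, 8)
  Var3: [8, 10)
  Var4: [6, 10)
  Var5: [2, 6)
Sweep-line events (position, delta, active):
  pos=1 start -> active=1
  pos=1 start -> active=2
  pos=2 start -> active=3
  pos=3 end -> active=2
  pos=5 end -> active=1
  pos=6 end -> active=0
  pos=6 start -> active=1
  pos=7 start -> active=2
  pos=8 end -> active=1
  pos=8 start -> active=2
  pos=10 end -> active=1
  pos=10 end -> active=0
Maximum simultaneous active: 3
Minimum registers needed: 3

3


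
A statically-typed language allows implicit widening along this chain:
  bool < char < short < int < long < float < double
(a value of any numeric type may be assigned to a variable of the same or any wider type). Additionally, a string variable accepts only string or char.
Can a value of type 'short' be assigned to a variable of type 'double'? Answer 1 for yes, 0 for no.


Target variable type: double
Source value type: short
Numeric ranks: short=2, double=6
Widening allowed iff rank(source) <= rank(target): 2 <= 6? Yes
Result: 1

1


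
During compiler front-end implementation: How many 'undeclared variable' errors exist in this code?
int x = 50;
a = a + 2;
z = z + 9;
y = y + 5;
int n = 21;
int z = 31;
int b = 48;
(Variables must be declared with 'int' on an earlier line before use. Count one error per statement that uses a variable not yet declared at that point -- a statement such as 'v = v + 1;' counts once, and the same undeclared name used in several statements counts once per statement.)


Scanning code line by line:
  Line 1: declare 'x' -> declared = ['x']
  Line 2: use 'a' -> ERROR (undeclared)
  Line 3: use 'z' -> ERROR (undeclared)
  Line 4: use 'y' -> ERROR (undeclared)
  Line 5: declare 'n' -> declared = ['n', 'x']
  Line 6: declare 'z' -> declared = ['n', 'x', 'z']
  Line 7: declare 'b' -> declared = ['b', 'n', 'x', 'z']
Total undeclared variable errors: 3

3


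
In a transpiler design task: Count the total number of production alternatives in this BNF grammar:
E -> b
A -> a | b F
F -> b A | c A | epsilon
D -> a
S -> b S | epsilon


Counting alternatives per rule:
  E: 1 alternative(s)
  A: 2 alternative(s)
  F: 3 alternative(s)
  D: 1 alternative(s)
  S: 2 alternative(s)
Sum: 1 + 2 + 3 + 1 + 2 = 9

9


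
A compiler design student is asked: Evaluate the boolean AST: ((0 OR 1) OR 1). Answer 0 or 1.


Step 1: Evaluate inner node
  0 OR 1 = 1
Step 2: Evaluate root node
  1 OR 1 = 1

1


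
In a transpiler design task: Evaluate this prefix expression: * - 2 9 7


Parsing prefix expression: * - 2 9 7
Step 1: Innermost operation '- 2 9'
  2 - 9 = -7
Step 2: Outer operation '* [-7] 7'
  -7 * 7 = -49

-49


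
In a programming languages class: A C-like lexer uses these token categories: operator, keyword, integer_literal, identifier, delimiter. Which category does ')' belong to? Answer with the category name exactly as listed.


Token: ')'
Checking categories:
  identifier: no
  integer_literal: no
  operator: no
  keyword: no
  delimiter: YES
Category: delimiter

delimiter


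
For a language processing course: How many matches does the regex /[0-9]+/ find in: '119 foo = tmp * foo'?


Pattern: /[0-9]+/ (int literals)
Input: '119 foo = tmp * foo'
Scanning for matches:
  Match 1: '119'
Total matches: 1

1


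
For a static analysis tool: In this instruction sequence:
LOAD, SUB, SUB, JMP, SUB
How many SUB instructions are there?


Scanning instruction sequence for SUB:
  Position 1: LOAD
  Position 2: SUB <- MATCH
  Position 3: SUB <- MATCH
  Position 4: JMP
  Position 5: SUB <- MATCH
Matches at positions: [2, 3, 5]
Total SUB count: 3

3


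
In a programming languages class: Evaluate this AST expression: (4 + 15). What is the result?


Expression: (4 + 15)
Evaluating step by step:
  4 + 15 = 19
Result: 19

19


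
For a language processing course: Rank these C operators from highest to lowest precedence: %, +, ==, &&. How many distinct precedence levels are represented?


Looking up precedence for each operator:
  % -> precedence 6
  + -> precedence 5
  == -> precedence 3
  && -> precedence 2
Sorted highest to lowest: %, +, ==, &&
Distinct precedence values: [6, 5, 3, 2]
Number of distinct levels: 4

4


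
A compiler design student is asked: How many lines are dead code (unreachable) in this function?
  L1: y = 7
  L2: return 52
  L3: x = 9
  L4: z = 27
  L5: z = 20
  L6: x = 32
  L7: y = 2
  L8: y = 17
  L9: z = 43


Analyzing control flow:
  L1: reachable (before return)
  L2: reachable (return statement)
  L3: DEAD (after return at L2)
  L4: DEAD (after return at L2)
  L5: DEAD (after return at L2)
  L6: DEAD (after return at L2)
  L7: DEAD (after return at L2)
  L8: DEAD (after return at L2)
  L9: DEAD (after return at L2)
Return at L2, total lines = 9
Dead lines: L3 through L9
Count: 7

7


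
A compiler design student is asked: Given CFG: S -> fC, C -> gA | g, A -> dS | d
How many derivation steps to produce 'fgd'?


Grammar: S -> fC, C -> gA | g, A -> dS | d
Deriving 'fgd':
Step 1: S -> fC => fC
Step 2: C -> gA => fgA
Step 3: A -> d => fgd
Total derivation steps: 3

3


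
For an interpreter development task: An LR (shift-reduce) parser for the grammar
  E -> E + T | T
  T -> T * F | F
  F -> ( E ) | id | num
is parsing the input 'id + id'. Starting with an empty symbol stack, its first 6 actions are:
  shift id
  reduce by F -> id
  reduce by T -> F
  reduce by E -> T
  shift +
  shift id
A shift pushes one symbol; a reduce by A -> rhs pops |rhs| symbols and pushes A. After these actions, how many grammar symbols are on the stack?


Tracking the symbol stack through each action:
  Action 1: shift 'id' : push -> stack = [id] (size 1)
  Action 2: reduce by F -> id : pop 1, push F -> stack = [F] (size 1)
  Action 3: reduce by T -> F : pop 1, push T -> stack = [T] (size 1)
  Action 4: reduce by E -> T : pop 1, push E -> stack = [E] (size 1)
  Action 5: shift '+' : push -> stack = [E, +] (size 2)
  Action 6: shift 'id' : push -> stack = [E, +, id] (size 3)
Final stack size: 3

3


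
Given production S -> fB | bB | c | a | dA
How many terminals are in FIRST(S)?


Production: S -> fB | bB | c | a | dA
Examining each alternative for leading terminals:
  S -> fB : first terminal = 'f'
  S -> bB : first terminal = 'b'
  S -> c : first terminal = 'c'
  S -> a : first terminal = 'a'
  S -> dA : first terminal = 'd'
FIRST(S) = {a, b, c, d, f}
Count: 5

5


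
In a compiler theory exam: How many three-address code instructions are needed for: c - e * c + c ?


Expression: c - e * c + c
Generating three-address code (respecting * over +/- precedence):
  Instruction 1: t1 = e * c
  Instruction 2: t2 = c - t1
  Instruction 3: t3 = t2 + c
Total instructions: 3

3


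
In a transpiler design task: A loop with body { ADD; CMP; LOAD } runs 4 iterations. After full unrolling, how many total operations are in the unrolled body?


Loop body operations: ADD, CMP, LOAD (3 ops per iteration)
Unrolling 4 iterations:
  Iteration 1: ADD, CMP, LOAD (3 ops)
  Iteration 2: ADD, CMP, LOAD (3 ops)
  Iteration 3: ADD, CMP, LOAD (3 ops)
  Iteration 4: ADD, CMP, LOAD (3 ops)
Total: 4 iterations * 3 ops/iter = 12 operations

12


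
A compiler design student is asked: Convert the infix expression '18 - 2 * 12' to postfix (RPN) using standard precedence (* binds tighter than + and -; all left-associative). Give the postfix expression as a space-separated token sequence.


Applying the shunting-yard algorithm:
  Operand 18 -> output
  Push '-' onto operator stack -> op-stack: [-]
  Operand 2 -> output
  Push '*' onto operator stack -> op-stack: [-, *]
  Operand 12 -> output
  End of input: pop '*' to output
  End of input: pop '-' to output
Postfix result: 18 2 12 * -

18 2 12 * -


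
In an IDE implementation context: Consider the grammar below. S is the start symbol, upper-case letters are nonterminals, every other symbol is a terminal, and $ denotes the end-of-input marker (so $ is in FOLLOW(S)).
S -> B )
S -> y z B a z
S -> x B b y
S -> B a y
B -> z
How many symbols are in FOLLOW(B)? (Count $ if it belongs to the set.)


S is the start symbol and does not occur in any rule body, so FOLLOW(S) = {$}.
Examining every occurrence of B in a rule body:
  S -> B ) : B is followed by terminal ')' -> add ')'
  S -> y z B a z : B is followed by terminal 'a' -> add 'a'
  S -> x B b y : B is followed by terminal 'b' -> add 'b'
  S -> B a y : B is followed by terminal 'a' -> add 'a' (already in the set)
  B -> z : B does not occur in the body -> contributes nothing
FOLLOW(B) = {), a, b}
Count: 3

3


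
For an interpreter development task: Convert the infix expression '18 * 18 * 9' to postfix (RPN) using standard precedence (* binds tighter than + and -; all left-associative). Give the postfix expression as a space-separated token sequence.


Applying the shunting-yard algorithm:
  Operand 18 -> output
  Push '*' onto operator stack -> op-stack: [*]
  Operand 18 -> output
  See '*' (prec 2); top '*' (prec 2) >= it -> pop '*' to output
  Push '*' onto operator stack -> op-stack: [*]
  Operand 9 -> output
  End of input: pop '*' to output
Postfix result: 18 18 * 9 *

18 18 * 9 *


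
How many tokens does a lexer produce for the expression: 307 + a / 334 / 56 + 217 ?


Scanning '307 + a / 334 / 56 + 217'
Token 1: '307' -> integer_literal
Token 2: '+' -> operator
Token 3: 'a' -> identifier
Token 4: '/' -> operator
Token 5: '334' -> integer_literal
Token 6: '/' -> operator
Token 7: '56' -> integer_literal
Token 8: '+' -> operator
Token 9: '217' -> integer_literal
Total tokens: 9

9


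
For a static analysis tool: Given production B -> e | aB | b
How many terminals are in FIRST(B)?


Production: B -> e | aB | b
Examining each alternative for leading terminals:
  B -> e : first terminal = 'e'
  B -> aB : first terminal = 'a'
  B -> b : first terminal = 'b'
FIRST(B) = {a, b, e}
Count: 3

3


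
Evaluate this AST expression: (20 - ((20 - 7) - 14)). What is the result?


Expression: (20 - ((20 - 7) - 14))
Evaluating step by step:
  20 - 7 = 13
  13 - 14 = -1
  20 - -1 = 21
Result: 21

21


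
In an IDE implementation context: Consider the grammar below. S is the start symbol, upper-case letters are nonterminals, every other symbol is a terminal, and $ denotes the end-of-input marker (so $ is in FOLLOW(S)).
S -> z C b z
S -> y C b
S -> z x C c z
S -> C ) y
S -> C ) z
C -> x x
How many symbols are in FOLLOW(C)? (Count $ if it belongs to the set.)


S is the start symbol and does not occur in any rule body, so FOLLOW(S) = {$}.
Examining every occurrence of C in a rule body:
  S -> z C b z : C is followed by terminal 'b' -> add 'b'
  S -> y C b : C is followed by terminal 'b' -> add 'b' (already in the set)
  S -> z x C c z : C is followed by terminal 'c' -> add 'c'
  S -> C ) y : C is followed by terminal ')' -> add ')'
  S -> C ) z : C is followed by terminal ')' -> add ')' (already in the set)
  C -> x x : C does not occur in the body -> contributes nothing
FOLLOW(C) = {), b, c}
Count: 3

3


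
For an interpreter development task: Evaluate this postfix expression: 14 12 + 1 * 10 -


Processing tokens left to right:
Push 14, Push 12
Pop 14 and 12, compute 14 + 12 = 26, push 26
Push 1
Pop 26 and 1, compute 26 * 1 = 26, push 26
Push 10
Pop 26 and 10, compute 26 - 10 = 16, push 16
Stack result: 16

16


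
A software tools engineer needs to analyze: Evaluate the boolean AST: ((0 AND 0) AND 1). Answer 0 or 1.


Step 1: Evaluate inner node
  0 AND 0 = 0
Step 2: Evaluate root node
  0 AND 1 = 0

0


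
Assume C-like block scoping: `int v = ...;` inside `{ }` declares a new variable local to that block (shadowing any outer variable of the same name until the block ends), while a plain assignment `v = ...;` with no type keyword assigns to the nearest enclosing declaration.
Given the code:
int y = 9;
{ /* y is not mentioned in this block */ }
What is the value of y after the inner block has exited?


Analyzing scoping rules:
Outer scope: declares y = 9
Inner block: y is neither redeclared nor assigned -> unchanged
After the block -> 9
Result: 9

9


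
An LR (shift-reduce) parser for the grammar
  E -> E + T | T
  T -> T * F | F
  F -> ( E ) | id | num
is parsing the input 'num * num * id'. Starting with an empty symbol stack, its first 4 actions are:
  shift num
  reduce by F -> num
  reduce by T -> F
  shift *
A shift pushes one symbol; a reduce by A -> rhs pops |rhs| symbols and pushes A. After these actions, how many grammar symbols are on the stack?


Tracking the symbol stack through each action:
  Action 1: shift 'num' : push -> stack = [num] (size 1)
  Action 2: reduce by F -> num : pop 1, push F -> stack = [F] (size 1)
  Action 3: reduce by T -> F : pop 1, push T -> stack = [T] (size 1)
  Action 4: shift '*' : push -> stack = [T, *] (size 2)
Final stack size: 2

2


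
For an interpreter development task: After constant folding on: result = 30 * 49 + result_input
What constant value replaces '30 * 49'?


Identifying constant sub-expression:
  Original: result = 30 * 49 + result_input
  30 and 49 are both compile-time constants
  Evaluating: 30 * 49 = 1470
  After folding: result = 1470 + result_input

1470


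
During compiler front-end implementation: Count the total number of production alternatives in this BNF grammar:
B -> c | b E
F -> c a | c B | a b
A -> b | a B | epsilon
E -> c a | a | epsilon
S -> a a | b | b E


Counting alternatives per rule:
  B: 2 alternative(s)
  F: 3 alternative(s)
  A: 3 alternative(s)
  E: 3 alternative(s)
  S: 3 alternative(s)
Sum: 2 + 3 + 3 + 3 + 3 = 14

14


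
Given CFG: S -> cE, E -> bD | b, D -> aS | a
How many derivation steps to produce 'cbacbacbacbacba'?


Grammar: S -> cE, E -> bD | b, D -> aS | a
Deriving 'cbacbacbacbacba':
Step 1: S -> cE => cE
Step 2: E -> bD => cbD
Step 3: D -> aS => cbaS
Step 4: S -> cE => cbacE
Step 5: E -> bD => cbacbD
Step 6: D -> aS => cbacbaS
Step 7: S -> cE => cbacbacE
Step 8: E -> bD => cbacbacbD
Step 9: D -> aS => cbacbacbaS
Step 10: S -> cE => cbacbacbacE
Step 11: E -> bD => cbacbacbacbD
Step 12: D -> aS => cbacbacbacbaS
Step 13: S -> cE => cbacbacbacbacE
Step 14: E -> bD => cbacbacbacbacbD
Step 15: D -> a => cbacbacbacbacba
Total derivation steps: 15

15


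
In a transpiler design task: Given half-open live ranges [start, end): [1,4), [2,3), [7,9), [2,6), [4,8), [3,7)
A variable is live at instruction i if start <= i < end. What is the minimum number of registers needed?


Live ranges:
  Var0: [1, 4)
  Var1: [2, 3)
  Var2: [7, 9)
  Var3: [2, 6)
  Var4: [4, 8)
  Var5: [3, 7)
Sweep-line events (position, delta, active):
  pos=1 start -> active=1
  pos=2 start -> active=2
  pos=2 start -> active=3
  pos=3 end -> active=2
  pos=3 start -> active=3
  pos=4 end -> active=2
  pos=4 start -> active=3
  pos=6 end -> active=2
  pos=7 end -> active=1
  pos=7 start -> active=2
  pos=8 end -> active=1
  pos=9 end -> active=0
Maximum simultaneous active: 3
Minimum registers needed: 3

3


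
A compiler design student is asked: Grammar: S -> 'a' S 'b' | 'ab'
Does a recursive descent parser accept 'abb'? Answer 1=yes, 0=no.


Grammar accepts strings of the form a^n b^n (n >= 1)
Word: 'abb'
Counting: 1 a's and 2 b's
Check: 1 == 2? No
Mismatch: a-count != b-count
Rejected

0


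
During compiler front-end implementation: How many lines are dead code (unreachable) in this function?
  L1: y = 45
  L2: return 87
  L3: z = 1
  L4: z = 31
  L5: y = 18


Analyzing control flow:
  L1: reachable (before return)
  L2: reachable (return statement)
  L3: DEAD (after return at L2)
  L4: DEAD (after return at L2)
  L5: DEAD (after return at L2)
Return at L2, total lines = 5
Dead lines: L3 through L5
Count: 3

3


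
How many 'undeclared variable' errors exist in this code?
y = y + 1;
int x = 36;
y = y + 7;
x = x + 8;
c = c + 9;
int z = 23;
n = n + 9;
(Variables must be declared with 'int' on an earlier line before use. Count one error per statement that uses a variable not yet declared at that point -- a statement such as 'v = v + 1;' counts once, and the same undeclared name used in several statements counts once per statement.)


Scanning code line by line:
  Line 1: use 'y' -> ERROR (undeclared)
  Line 2: declare 'x' -> declared = ['x']
  Line 3: use 'y' -> ERROR (undeclared)
  Line 4: use 'x' -> OK (declared)
  Line 5: use 'c' -> ERROR (undeclared)
  Line 6: declare 'z' -> declared = ['x', 'z']
  Line 7: use 'n' -> ERROR (undeclared)
Total undeclared variable errors: 4

4


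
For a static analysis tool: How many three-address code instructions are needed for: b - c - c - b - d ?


Expression: b - c - c - b - d
Generating three-address code (respecting * over +/- precedence):
  Instruction 1: t1 = b - c
  Instruction 2: t2 = t1 - c
  Instruction 3: t3 = t2 - b
  Instruction 4: t4 = t3 - d
Total instructions: 4

4


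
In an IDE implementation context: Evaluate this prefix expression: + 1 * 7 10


Parsing prefix expression: + 1 * 7 10
Step 1: Innermost operation '* 7 10'
  7 * 10 = 70
Step 2: Outer operation '+ 1 [70]'
  1 + 70 = 71

71


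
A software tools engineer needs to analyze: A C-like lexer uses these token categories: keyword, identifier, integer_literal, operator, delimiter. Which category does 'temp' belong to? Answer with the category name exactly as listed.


Token: 'temp'
Checking categories:
  identifier: YES
  integer_literal: no
  operator: no
  keyword: no
  delimiter: no
Category: identifier

identifier


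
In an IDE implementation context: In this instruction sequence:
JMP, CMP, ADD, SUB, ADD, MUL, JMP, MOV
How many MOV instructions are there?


Scanning instruction sequence for MOV:
  Position 1: JMP
  Position 2: CMP
  Position 3: ADD
  Position 4: SUB
  Position 5: ADD
  Position 6: MUL
  Position 7: JMP
  Position 8: MOV <- MATCH
Matches at positions: [8]
Total MOV count: 1

1


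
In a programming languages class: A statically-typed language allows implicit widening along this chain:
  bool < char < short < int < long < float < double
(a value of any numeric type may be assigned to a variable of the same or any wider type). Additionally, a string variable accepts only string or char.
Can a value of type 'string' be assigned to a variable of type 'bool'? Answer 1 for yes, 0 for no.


Target variable type: bool
Source value type: string
Rule: string cannot widen to any numeric type
Result: 0

0


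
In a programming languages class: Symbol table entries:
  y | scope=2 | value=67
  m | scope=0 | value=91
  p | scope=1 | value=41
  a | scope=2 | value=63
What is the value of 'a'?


Searching symbol table for 'a':
  y | scope=2 | value=67
  m | scope=0 | value=91
  p | scope=1 | value=41
  a | scope=2 | value=63 <- MATCH
Found 'a' at scope 2 with value 63

63


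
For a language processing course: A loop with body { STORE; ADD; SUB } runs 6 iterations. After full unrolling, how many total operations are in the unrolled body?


Loop body operations: STORE, ADD, SUB (3 ops per iteration)
Unrolling 6 iterations:
  Iteration 1: STORE, ADD, SUB (3 ops)
  Iteration 2: STORE, ADD, SUB (3 ops)
  Iteration 3: STORE, ADD, SUB (3 ops)
  Iteration 4: STORE, ADD, SUB (3 ops)
  Iteration 5: STORE, ADD, SUB (3 ops)
  Iteration 6: STORE, ADD, SUB (3 ops)
Total: 6 iterations * 3 ops/iter = 18 operations

18


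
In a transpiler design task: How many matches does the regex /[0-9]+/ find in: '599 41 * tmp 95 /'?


Pattern: /[0-9]+/ (int literals)
Input: '599 41 * tmp 95 /'
Scanning for matches:
  Match 1: '599'
  Match 2: '41'
  Match 3: '95'
Total matches: 3

3


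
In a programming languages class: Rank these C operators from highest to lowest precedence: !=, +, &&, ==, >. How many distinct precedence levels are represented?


Looking up precedence for each operator:
  != -> precedence 3
  + -> precedence 5
  && -> precedence 2
  == -> precedence 3
  > -> precedence 4
Sorted highest to lowest: +, >, !=, ==, &&
Distinct precedence values: [5, 4, 3, 2]
Number of distinct levels: 4

4


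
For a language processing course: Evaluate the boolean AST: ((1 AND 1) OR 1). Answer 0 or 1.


Step 1: Evaluate inner node
  1 AND 1 = 1
Step 2: Evaluate root node
  1 OR 1 = 1

1


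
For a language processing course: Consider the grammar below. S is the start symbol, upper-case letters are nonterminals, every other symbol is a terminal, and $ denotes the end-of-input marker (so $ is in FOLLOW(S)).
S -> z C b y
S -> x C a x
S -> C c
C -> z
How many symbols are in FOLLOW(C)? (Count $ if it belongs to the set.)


S is the start symbol and does not occur in any rule body, so FOLLOW(S) = {$}.
Examining every occurrence of C in a rule body:
  S -> z C b y : C is followed by terminal 'b' -> add 'b'
  S -> x C a x : C is followed by terminal 'a' -> add 'a'
  S -> C c : C is followed by terminal 'c' -> add 'c'
  C -> z : C does not occur in the body -> contributes nothing
FOLLOW(C) = {a, b, c}
Count: 3

3


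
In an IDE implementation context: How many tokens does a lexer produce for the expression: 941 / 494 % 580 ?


Scanning '941 / 494 % 580'
Token 1: '941' -> integer_literal
Token 2: '/' -> operator
Token 3: '494' -> integer_literal
Token 4: '%' -> operator
Token 5: '580' -> integer_literal
Total tokens: 5

5


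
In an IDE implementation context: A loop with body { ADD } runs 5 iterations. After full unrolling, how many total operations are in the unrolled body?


Loop body operations: ADD (1 op per iteration)
Unrolling 5 iterations:
  Iteration 1: ADD (1 ops)
  Iteration 2: ADD (1 ops)
  Iteration 3: ADD (1 ops)
  Iteration 4: ADD (1 ops)
  Iteration 5: ADD (1 ops)
Total: 5 iterations * 1 ops/iter = 5 operations

5


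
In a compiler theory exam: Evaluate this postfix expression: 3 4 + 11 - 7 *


Processing tokens left to right:
Push 3, Push 4
Pop 3 and 4, compute 3 + 4 = 7, push 7
Push 11
Pop 7 and 11, compute 7 - 11 = -4, push -4
Push 7
Pop -4 and 7, compute -4 * 7 = -28, push -28
Stack result: -28

-28


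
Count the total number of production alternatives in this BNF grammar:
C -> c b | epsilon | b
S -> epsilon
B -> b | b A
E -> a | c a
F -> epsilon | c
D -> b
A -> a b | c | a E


Counting alternatives per rule:
  C: 3 alternative(s)
  S: 1 alternative(s)
  B: 2 alternative(s)
  E: 2 alternative(s)
  F: 2 alternative(s)
  D: 1 alternative(s)
  A: 3 alternative(s)
Sum: 3 + 1 + 2 + 2 + 2 + 1 + 3 = 14

14


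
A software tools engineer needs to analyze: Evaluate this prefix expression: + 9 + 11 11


Parsing prefix expression: + 9 + 11 11
Step 1: Innermost operation '+ 11 11'
  11 + 11 = 22
Step 2: Outer operation '+ 9 [22]'
  9 + 22 = 31

31


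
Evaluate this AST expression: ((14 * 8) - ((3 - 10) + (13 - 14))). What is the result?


Expression: ((14 * 8) - ((3 - 10) + (13 - 14)))
Evaluating step by step:
  14 * 8 = 112
  3 - 10 = -7
  13 - 14 = -1
  -7 + -1 = -8
  112 - -8 = 120
Result: 120

120


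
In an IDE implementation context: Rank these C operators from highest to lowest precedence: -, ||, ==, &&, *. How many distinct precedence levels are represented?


Looking up precedence for each operator:
  - -> precedence 5
  || -> precedence 1
  == -> precedence 3
  && -> precedence 2
  * -> precedence 6
Sorted highest to lowest: *, -, ==, &&, ||
Distinct precedence values: [6, 5, 3, 2, 1]
Number of distinct levels: 5

5


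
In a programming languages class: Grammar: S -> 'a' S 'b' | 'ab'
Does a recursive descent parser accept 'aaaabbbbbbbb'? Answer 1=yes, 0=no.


Grammar accepts strings of the form a^n b^n (n >= 1)
Word: 'aaaabbbbbbbb'
Counting: 4 a's and 8 b's
Check: 4 == 8? No
Mismatch: a-count != b-count
Rejected

0


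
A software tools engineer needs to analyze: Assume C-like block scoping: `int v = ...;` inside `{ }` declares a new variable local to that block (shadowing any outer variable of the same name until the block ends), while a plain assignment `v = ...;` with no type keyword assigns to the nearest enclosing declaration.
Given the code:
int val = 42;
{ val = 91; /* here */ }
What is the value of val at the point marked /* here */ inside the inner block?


Analyzing scoping rules:
Outer scope: declares val = 42
Inner block: 'val = 91;' has no type keyword, so it is an assignment to the outer val (no shadowing)
Inside the block, after the assignment -> 91
Result: 91

91
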